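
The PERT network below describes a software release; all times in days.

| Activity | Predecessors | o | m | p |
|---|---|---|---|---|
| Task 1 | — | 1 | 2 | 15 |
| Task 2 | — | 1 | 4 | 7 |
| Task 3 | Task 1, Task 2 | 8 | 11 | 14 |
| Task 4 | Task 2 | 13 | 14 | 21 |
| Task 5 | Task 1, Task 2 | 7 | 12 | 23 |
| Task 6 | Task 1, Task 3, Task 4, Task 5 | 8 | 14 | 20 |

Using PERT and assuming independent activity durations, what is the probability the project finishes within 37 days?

0.938

te_Task 1 = (1 + 4·2 + 15)/6 = 24/6 = 4; σ²_Task 1 = ((15−1)/6)² = 5.444
te_Task 2 = (1 + 4·4 + 7)/6 = 24/6 = 4; σ²_Task 2 = ((7−1)/6)² = 1.000
te_Task 3 = (8 + 4·11 + 14)/6 = 66/6 = 11; σ²_Task 3 = ((14−8)/6)² = 1.000
te_Task 4 = (13 + 4·14 + 21)/6 = 90/6 = 15; σ²_Task 4 = ((21−13)/6)² = 1.778
te_Task 5 = (7 + 4·12 + 23)/6 = 78/6 = 13; σ²_Task 5 = ((23−7)/6)² = 7.111
te_Task 6 = (8 + 4·14 + 20)/6 = 84/6 = 14; σ²_Task 6 = ((20−8)/6)² = 4.000

Forward pass:
ES_Task 1 = 0; EF_Task 1 = 4
ES_Task 2 = 0; EF_Task 2 = 4
ES_Task 3 = max(EF_Task 1=4, EF_Task 2=4) = 4; EF_Task 3 = 4+11 = 15
ES_Task 4 = 4; EF_Task 4 = 4+15 = 19
ES_Task 5 = max(EF_Task 1=4, EF_Task 2=4) = 4; EF_Task 5 = 4+13 = 17
ES_Task 6 = max(EF_Task 1=4, EF_Task 3=15, EF_Task 4=19, EF_Task 5=17) = 19; EF_Task 6 = 19+14 = 33
Expected project duration μ = 33 days. Critical path: Task 2 → Task 4 → Task 6.

Variance along critical path = 1.000 + 1.778 + 4.000 = 6.778; σ = √6.778 = 2.603 days.
Z = (37 − 33) / 2.603 = 1.536
P(T ≤ 37) = Φ(1.536) ≈ 0.938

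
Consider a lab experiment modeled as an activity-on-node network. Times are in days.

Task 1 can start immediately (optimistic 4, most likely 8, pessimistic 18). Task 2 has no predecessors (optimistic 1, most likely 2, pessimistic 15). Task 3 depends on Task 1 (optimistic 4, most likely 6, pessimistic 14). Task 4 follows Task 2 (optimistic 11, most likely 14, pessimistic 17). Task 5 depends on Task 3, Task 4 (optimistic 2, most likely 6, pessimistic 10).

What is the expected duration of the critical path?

24 days

te_Task 1 = (4 + 4·8 + 18)/6 = 54/6 = 9
te_Task 2 = (1 + 4·2 + 15)/6 = 24/6 = 4
te_Task 3 = (4 + 4·6 + 14)/6 = 42/6 = 7
te_Task 4 = (11 + 4·14 + 17)/6 = 84/6 = 14
te_Task 5 = (2 + 4·6 + 10)/6 = 36/6 = 6

Forward pass:
ES_Task 1 = 0; EF_Task 1 = 9
ES_Task 2 = 0; EF_Task 2 = 4
ES_Task 3 = 9; EF_Task 3 = 9+7 = 16
ES_Task 4 = 4; EF_Task 4 = 4+14 = 18
ES_Task 5 = max(EF_Task 3=16, EF_Task 4=18) = 18; EF_Task 5 = 18+6 = 24
Expected project duration μ = 24 days. Critical path: Task 2 → Task 4 → Task 5.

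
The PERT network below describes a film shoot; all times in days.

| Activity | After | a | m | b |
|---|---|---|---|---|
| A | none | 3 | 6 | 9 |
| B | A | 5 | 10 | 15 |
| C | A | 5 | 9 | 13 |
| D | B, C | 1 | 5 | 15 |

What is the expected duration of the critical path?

te_A = (3 + 4·6 + 9)/6 = 36/6 = 6
te_B = (5 + 4·10 + 15)/6 = 60/6 = 10
te_C = (5 + 4·9 + 13)/6 = 54/6 = 9
te_D = (1 + 4·5 + 15)/6 = 36/6 = 6

Forward pass:
ES_A = 0; EF_A = 6
ES_B = 6; EF_B = 6+10 = 16
ES_C = 6; EF_C = 6+9 = 15
ES_D = max(EF_B=16, EF_C=15) = 16; EF_D = 16+6 = 22
Expected project duration μ = 22 days. Critical path: A → B → D.

22 days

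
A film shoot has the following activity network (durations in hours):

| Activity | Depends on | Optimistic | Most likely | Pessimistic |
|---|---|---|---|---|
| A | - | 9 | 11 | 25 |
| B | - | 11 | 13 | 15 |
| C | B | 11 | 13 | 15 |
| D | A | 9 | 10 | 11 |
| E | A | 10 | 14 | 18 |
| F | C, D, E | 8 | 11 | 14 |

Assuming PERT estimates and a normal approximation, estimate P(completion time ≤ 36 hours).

0.262

te_A = (9 + 4·11 + 25)/6 = 78/6 = 13; σ²_A = ((25−9)/6)² = 7.111
te_B = (11 + 4·13 + 15)/6 = 78/6 = 13; σ²_B = ((15−11)/6)² = 0.444
te_C = (11 + 4·13 + 15)/6 = 78/6 = 13; σ²_C = ((15−11)/6)² = 0.444
te_D = (9 + 4·10 + 11)/6 = 60/6 = 10; σ²_D = ((11−9)/6)² = 0.111
te_E = (10 + 4·14 + 18)/6 = 84/6 = 14; σ²_E = ((18−10)/6)² = 1.778
te_F = (8 + 4·11 + 14)/6 = 66/6 = 11; σ²_F = ((14−8)/6)² = 1.000

Forward pass:
ES_A = 0; EF_A = 13
ES_B = 0; EF_B = 13
ES_C = 13; EF_C = 13+13 = 26
ES_D = 13; EF_D = 13+10 = 23
ES_E = 13; EF_E = 13+14 = 27
ES_F = max(EF_C=26, EF_D=23, EF_E=27) = 27; EF_F = 27+11 = 38
Expected project duration μ = 38 hours. Critical path: A → E → F.

Variance along critical path = 7.111 + 1.778 + 1.000 = 9.889; σ = √9.889 = 3.145 hours.
Z = (36 − 38) / 3.145 = -0.636
P(T ≤ 36) = Φ(-0.636) ≈ 0.262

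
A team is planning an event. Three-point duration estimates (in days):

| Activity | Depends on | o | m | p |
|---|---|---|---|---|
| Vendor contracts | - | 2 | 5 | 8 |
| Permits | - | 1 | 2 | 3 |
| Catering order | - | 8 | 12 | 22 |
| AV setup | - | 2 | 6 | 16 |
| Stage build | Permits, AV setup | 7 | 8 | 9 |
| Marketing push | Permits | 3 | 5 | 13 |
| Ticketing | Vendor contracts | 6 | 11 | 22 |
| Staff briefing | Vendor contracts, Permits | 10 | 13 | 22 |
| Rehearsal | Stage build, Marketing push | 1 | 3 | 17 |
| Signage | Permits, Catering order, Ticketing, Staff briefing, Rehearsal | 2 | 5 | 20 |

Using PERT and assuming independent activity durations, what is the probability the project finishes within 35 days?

te_Vendor contracts = (2 + 4·5 + 8)/6 = 30/6 = 5; σ²_Vendor contracts = ((8−2)/6)² = 1.000
te_Permits = (1 + 4·2 + 3)/6 = 12/6 = 2; σ²_Permits = ((3−1)/6)² = 0.111
te_Catering order = (8 + 4·12 + 22)/6 = 78/6 = 13; σ²_Catering order = ((22−8)/6)² = 5.444
te_AV setup = (2 + 4·6 + 16)/6 = 42/6 = 7; σ²_AV setup = ((16−2)/6)² = 5.444
te_Stage build = (7 + 4·8 + 9)/6 = 48/6 = 8; σ²_Stage build = ((9−7)/6)² = 0.111
te_Marketing push = (3 + 4·5 + 13)/6 = 36/6 = 6; σ²_Marketing push = ((13−3)/6)² = 2.778
te_Ticketing = (6 + 4·11 + 22)/6 = 72/6 = 12; σ²_Ticketing = ((22−6)/6)² = 7.111
te_Staff briefing = (10 + 4·13 + 22)/6 = 84/6 = 14; σ²_Staff briefing = ((22−10)/6)² = 4.000
te_Rehearsal = (1 + 4·3 + 17)/6 = 30/6 = 5; σ²_Rehearsal = ((17−1)/6)² = 7.111
te_Signage = (2 + 4·5 + 20)/6 = 42/6 = 7; σ²_Signage = ((20−2)/6)² = 9.000

Forward pass:
ES_Vendor contracts = 0; EF_Vendor contracts = 5
ES_Permits = 0; EF_Permits = 2
ES_Catering order = 0; EF_Catering order = 13
ES_AV setup = 0; EF_AV setup = 7
ES_Stage build = max(EF_Permits=2, EF_AV setup=7) = 7; EF_Stage build = 7+8 = 15
ES_Marketing push = 2; EF_Marketing push = 2+6 = 8
ES_Ticketing = 5; EF_Ticketing = 5+12 = 17
ES_Staff briefing = max(EF_Vendor contracts=5, EF_Permits=2) = 5; EF_Staff briefing = 5+14 = 19
ES_Rehearsal = max(EF_Stage build=15, EF_Marketing push=8) = 15; EF_Rehearsal = 15+5 = 20
ES_Signage = max(EF_Permits=2, EF_Catering order=13, EF_Ticketing=17, EF_Staff briefing=19, EF_Rehearsal=20) = 20; EF_Signage = 20+7 = 27
Expected project duration μ = 27 days. Critical path: AV setup → Stage build → Rehearsal → Signage.

Variance along critical path = 5.444 + 0.111 + 7.111 + 9.000 = 21.667; σ = √21.667 = 4.655 days.
Z = (35 − 27) / 4.655 = 1.719
P(T ≤ 35) = Φ(1.719) ≈ 0.957

0.957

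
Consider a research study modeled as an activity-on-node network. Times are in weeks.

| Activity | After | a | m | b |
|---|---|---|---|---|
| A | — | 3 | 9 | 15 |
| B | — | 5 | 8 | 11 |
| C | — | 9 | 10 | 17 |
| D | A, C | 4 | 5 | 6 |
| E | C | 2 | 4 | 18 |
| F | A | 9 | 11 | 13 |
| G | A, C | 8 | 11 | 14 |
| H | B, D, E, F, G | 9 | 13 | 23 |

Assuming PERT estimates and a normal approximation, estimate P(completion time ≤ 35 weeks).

te_A = (3 + 4·9 + 15)/6 = 54/6 = 9; σ²_A = ((15−3)/6)² = 4.000
te_B = (5 + 4·8 + 11)/6 = 48/6 = 8; σ²_B = ((11−5)/6)² = 1.000
te_C = (9 + 4·10 + 17)/6 = 66/6 = 11; σ²_C = ((17−9)/6)² = 1.778
te_D = (4 + 4·5 + 6)/6 = 30/6 = 5; σ²_D = ((6−4)/6)² = 0.111
te_E = (2 + 4·4 + 18)/6 = 36/6 = 6; σ²_E = ((18−2)/6)² = 7.111
te_F = (9 + 4·11 + 13)/6 = 66/6 = 11; σ²_F = ((13−9)/6)² = 0.444
te_G = (8 + 4·11 + 14)/6 = 66/6 = 11; σ²_G = ((14−8)/6)² = 1.000
te_H = (9 + 4·13 + 23)/6 = 84/6 = 14; σ²_H = ((23−9)/6)² = 5.444

Forward pass:
ES_A = 0; EF_A = 9
ES_B = 0; EF_B = 8
ES_C = 0; EF_C = 11
ES_D = max(EF_A=9, EF_C=11) = 11; EF_D = 11+5 = 16
ES_E = 11; EF_E = 11+6 = 17
ES_F = 9; EF_F = 9+11 = 20
ES_G = max(EF_A=9, EF_C=11) = 11; EF_G = 11+11 = 22
ES_H = max(EF_B=8, EF_D=16, EF_E=17, EF_F=20, EF_G=22) = 22; EF_H = 22+14 = 36
Expected project duration μ = 36 weeks. Critical path: C → G → H.

Variance along critical path = 1.778 + 1.000 + 5.444 = 8.222; σ = √8.222 = 2.867 weeks.
Z = (35 − 36) / 2.867 = -0.349
P(T ≤ 35) = Φ(-0.349) ≈ 0.364

0.364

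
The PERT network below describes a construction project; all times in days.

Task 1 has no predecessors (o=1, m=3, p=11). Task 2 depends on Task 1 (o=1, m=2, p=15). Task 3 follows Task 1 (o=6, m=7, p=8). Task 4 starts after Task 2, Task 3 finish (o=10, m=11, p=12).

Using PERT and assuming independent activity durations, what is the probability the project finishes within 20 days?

te_Task 1 = (1 + 4·3 + 11)/6 = 24/6 = 4; σ²_Task 1 = ((11−1)/6)² = 2.778
te_Task 2 = (1 + 4·2 + 15)/6 = 24/6 = 4; σ²_Task 2 = ((15−1)/6)² = 5.444
te_Task 3 = (6 + 4·7 + 8)/6 = 42/6 = 7; σ²_Task 3 = ((8−6)/6)² = 0.111
te_Task 4 = (10 + 4·11 + 12)/6 = 66/6 = 11; σ²_Task 4 = ((12−10)/6)² = 0.111

Forward pass:
ES_Task 1 = 0; EF_Task 1 = 4
ES_Task 2 = 4; EF_Task 2 = 4+4 = 8
ES_Task 3 = 4; EF_Task 3 = 4+7 = 11
ES_Task 4 = max(EF_Task 2=8, EF_Task 3=11) = 11; EF_Task 4 = 11+11 = 22
Expected project duration μ = 22 days. Critical path: Task 1 → Task 3 → Task 4.

Variance along critical path = 2.778 + 0.111 + 0.111 = 3.000; σ = √3.000 = 1.732 days.
Z = (20 − 22) / 1.732 = -1.155
P(T ≤ 20) = Φ(-1.155) ≈ 0.124

0.124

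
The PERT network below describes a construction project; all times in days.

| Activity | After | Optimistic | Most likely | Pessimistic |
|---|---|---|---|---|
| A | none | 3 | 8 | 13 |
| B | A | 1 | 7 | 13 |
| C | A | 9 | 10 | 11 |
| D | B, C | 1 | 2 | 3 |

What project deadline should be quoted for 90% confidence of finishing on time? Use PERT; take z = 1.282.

te_A = (3 + 4·8 + 13)/6 = 48/6 = 8; σ²_A = ((13−3)/6)² = 2.778
te_B = (1 + 4·7 + 13)/6 = 42/6 = 7; σ²_B = ((13−1)/6)² = 4.000
te_C = (9 + 4·10 + 11)/6 = 60/6 = 10; σ²_C = ((11−9)/6)² = 0.111
te_D = (1 + 4·2 + 3)/6 = 12/6 = 2; σ²_D = ((3−1)/6)² = 0.111

Forward pass:
ES_A = 0; EF_A = 8
ES_B = 8; EF_B = 8+7 = 15
ES_C = 8; EF_C = 8+10 = 18
ES_D = max(EF_B=15, EF_C=18) = 18; EF_D = 18+2 = 20
Expected project duration μ = 20 days. Critical path: A → C → D.

Variance along critical path = 2.778 + 0.111 + 0.111 = 3.000; σ = 1.732 days.
D = μ + z·σ = 20 + 1.282·1.732 = 22.2 days

22.2 days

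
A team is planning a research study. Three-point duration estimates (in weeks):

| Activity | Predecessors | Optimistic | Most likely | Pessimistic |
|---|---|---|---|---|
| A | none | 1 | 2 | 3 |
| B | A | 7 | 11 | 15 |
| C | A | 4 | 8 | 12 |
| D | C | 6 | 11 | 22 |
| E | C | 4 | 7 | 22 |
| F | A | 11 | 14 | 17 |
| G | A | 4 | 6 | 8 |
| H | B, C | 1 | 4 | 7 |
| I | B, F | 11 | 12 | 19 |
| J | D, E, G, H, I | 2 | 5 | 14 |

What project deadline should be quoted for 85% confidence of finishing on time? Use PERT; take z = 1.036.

37.7 weeks

te_A = (1 + 4·2 + 3)/6 = 12/6 = 2; σ²_A = ((3−1)/6)² = 0.111
te_B = (7 + 4·11 + 15)/6 = 66/6 = 11; σ²_B = ((15−7)/6)² = 1.778
te_C = (4 + 4·8 + 12)/6 = 48/6 = 8; σ²_C = ((12−4)/6)² = 1.778
te_D = (6 + 4·11 + 22)/6 = 72/6 = 12; σ²_D = ((22−6)/6)² = 7.111
te_E = (4 + 4·7 + 22)/6 = 54/6 = 9; σ²_E = ((22−4)/6)² = 9.000
te_F = (11 + 4·14 + 17)/6 = 84/6 = 14; σ²_F = ((17−11)/6)² = 1.000
te_G = (4 + 4·6 + 8)/6 = 36/6 = 6; σ²_G = ((8−4)/6)² = 0.444
te_H = (1 + 4·4 + 7)/6 = 24/6 = 4; σ²_H = ((7−1)/6)² = 1.000
te_I = (11 + 4·12 + 19)/6 = 78/6 = 13; σ²_I = ((19−11)/6)² = 1.778
te_J = (2 + 4·5 + 14)/6 = 36/6 = 6; σ²_J = ((14−2)/6)² = 4.000

Forward pass:
ES_A = 0; EF_A = 2
ES_B = 2; EF_B = 2+11 = 13
ES_C = 2; EF_C = 2+8 = 10
ES_D = 10; EF_D = 10+12 = 22
ES_E = 10; EF_E = 10+9 = 19
ES_F = 2; EF_F = 2+14 = 16
ES_G = 2; EF_G = 2+6 = 8
ES_H = max(EF_B=13, EF_C=10) = 13; EF_H = 13+4 = 17
ES_I = max(EF_B=13, EF_F=16) = 16; EF_I = 16+13 = 29
ES_J = max(EF_D=22, EF_E=19, EF_G=8, EF_H=17, EF_I=29) = 29; EF_J = 29+6 = 35
Expected project duration μ = 35 weeks. Critical path: A → F → I → J.

Variance along critical path = 0.111 + 1.000 + 1.778 + 4.000 = 6.889; σ = 2.625 weeks.
D = μ + z·σ = 35 + 1.036·2.625 = 37.7 weeks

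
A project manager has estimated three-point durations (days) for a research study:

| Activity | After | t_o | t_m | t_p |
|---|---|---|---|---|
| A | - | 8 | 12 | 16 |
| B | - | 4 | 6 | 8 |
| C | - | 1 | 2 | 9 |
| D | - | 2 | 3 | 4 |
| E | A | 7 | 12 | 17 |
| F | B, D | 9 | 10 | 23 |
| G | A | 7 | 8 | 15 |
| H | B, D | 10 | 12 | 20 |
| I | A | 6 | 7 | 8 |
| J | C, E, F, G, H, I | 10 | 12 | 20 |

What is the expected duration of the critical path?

te_A = (8 + 4·12 + 16)/6 = 72/6 = 12
te_B = (4 + 4·6 + 8)/6 = 36/6 = 6
te_C = (1 + 4·2 + 9)/6 = 18/6 = 3
te_D = (2 + 4·3 + 4)/6 = 18/6 = 3
te_E = (7 + 4·12 + 17)/6 = 72/6 = 12
te_F = (9 + 4·10 + 23)/6 = 72/6 = 12
te_G = (7 + 4·8 + 15)/6 = 54/6 = 9
te_H = (10 + 4·12 + 20)/6 = 78/6 = 13
te_I = (6 + 4·7 + 8)/6 = 42/6 = 7
te_J = (10 + 4·12 + 20)/6 = 78/6 = 13

Forward pass:
ES_A = 0; EF_A = 12
ES_B = 0; EF_B = 6
ES_C = 0; EF_C = 3
ES_D = 0; EF_D = 3
ES_E = 12; EF_E = 12+12 = 24
ES_F = max(EF_B=6, EF_D=3) = 6; EF_F = 6+12 = 18
ES_G = 12; EF_G = 12+9 = 21
ES_H = max(EF_B=6, EF_D=3) = 6; EF_H = 6+13 = 19
ES_I = 12; EF_I = 12+7 = 19
ES_J = max(EF_C=3, EF_E=24, EF_F=18, EF_G=21, EF_H=19, EF_I=19) = 24; EF_J = 24+13 = 37
Expected project duration μ = 37 days. Critical path: A → E → J.

37 days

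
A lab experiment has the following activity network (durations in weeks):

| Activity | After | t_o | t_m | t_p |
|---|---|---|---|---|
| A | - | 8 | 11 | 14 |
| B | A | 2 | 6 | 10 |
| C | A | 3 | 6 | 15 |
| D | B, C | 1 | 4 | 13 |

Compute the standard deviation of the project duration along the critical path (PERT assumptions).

3.00 weeks

te_A = (8 + 4·11 + 14)/6 = 66/6 = 11; σ²_A = ((14−8)/6)² = 1.000
te_B = (2 + 4·6 + 10)/6 = 36/6 = 6; σ²_B = ((10−2)/6)² = 1.778
te_C = (3 + 4·6 + 15)/6 = 42/6 = 7; σ²_C = ((15−3)/6)² = 4.000
te_D = (1 + 4·4 + 13)/6 = 30/6 = 5; σ²_D = ((13−1)/6)² = 4.000

Forward pass:
ES_A = 0; EF_A = 11
ES_B = 11; EF_B = 11+6 = 17
ES_C = 11; EF_C = 11+7 = 18
ES_D = max(EF_B=17, EF_C=18) = 18; EF_D = 18+5 = 23
Expected project duration μ = 23 weeks. Critical path: A → C → D.

Variance along critical path = 1.000 + 4.000 + 4.000 = 9.000
σ = √9.000 = 3.000 weeks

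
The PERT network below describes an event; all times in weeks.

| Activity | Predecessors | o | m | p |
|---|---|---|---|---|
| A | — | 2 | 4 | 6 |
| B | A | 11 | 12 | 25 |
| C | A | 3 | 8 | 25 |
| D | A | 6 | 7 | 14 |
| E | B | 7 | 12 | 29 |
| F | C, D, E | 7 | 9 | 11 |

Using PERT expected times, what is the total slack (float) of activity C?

18 weeks

te_A = (2 + 4·4 + 6)/6 = 24/6 = 4
te_B = (11 + 4·12 + 25)/6 = 84/6 = 14
te_C = (3 + 4·8 + 25)/6 = 60/6 = 10
te_D = (6 + 4·7 + 14)/6 = 48/6 = 8
te_E = (7 + 4·12 + 29)/6 = 84/6 = 14
te_F = (7 + 4·9 + 11)/6 = 54/6 = 9

Forward pass:
ES_A = 0; EF_A = 4
ES_B = 4; EF_B = 4+14 = 18
ES_C = 4; EF_C = 4+10 = 14
ES_D = 4; EF_D = 4+8 = 12
ES_E = 18; EF_E = 18+14 = 32
ES_F = max(EF_C=14, EF_D=12, EF_E=32) = 32; EF_F = 32+9 = 41
Expected project duration μ = 41 weeks. Critical path: A → B → E → F.

Backward pass:
LF_F = 41; LS_F = 41−9 = 32
LF_E = LS_F = 32; LS_E = 32−14 = 18
LF_D = LS_F = 32; LS_D = 32−8 = 24
LF_C = LS_F = 32; LS_C = 32−10 = 22
LF_B = LS_E = 18; LS_B = 18−14 = 4
LF_A = min(LS_B=4, LS_C=22, LS_D=24) = 4; LS_A = 4−4 = 0
Slack_C = LS_C − ES_C = 22 − 4 = 18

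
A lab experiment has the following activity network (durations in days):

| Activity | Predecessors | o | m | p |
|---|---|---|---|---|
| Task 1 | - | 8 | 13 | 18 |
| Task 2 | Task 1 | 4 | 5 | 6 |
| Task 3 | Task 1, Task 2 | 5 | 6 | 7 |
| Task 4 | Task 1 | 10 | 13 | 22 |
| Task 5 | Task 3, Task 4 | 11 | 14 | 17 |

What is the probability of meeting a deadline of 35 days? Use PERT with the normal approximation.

0.016

te_Task 1 = (8 + 4·13 + 18)/6 = 78/6 = 13; σ²_Task 1 = ((18−8)/6)² = 2.778
te_Task 2 = (4 + 4·5 + 6)/6 = 30/6 = 5; σ²_Task 2 = ((6−4)/6)² = 0.111
te_Task 3 = (5 + 4·6 + 7)/6 = 36/6 = 6; σ²_Task 3 = ((7−5)/6)² = 0.111
te_Task 4 = (10 + 4·13 + 22)/6 = 84/6 = 14; σ²_Task 4 = ((22−10)/6)² = 4.000
te_Task 5 = (11 + 4·14 + 17)/6 = 84/6 = 14; σ²_Task 5 = ((17−11)/6)² = 1.000

Forward pass:
ES_Task 1 = 0; EF_Task 1 = 13
ES_Task 2 = 13; EF_Task 2 = 13+5 = 18
ES_Task 3 = max(EF_Task 1=13, EF_Task 2=18) = 18; EF_Task 3 = 18+6 = 24
ES_Task 4 = 13; EF_Task 4 = 13+14 = 27
ES_Task 5 = max(EF_Task 3=24, EF_Task 4=27) = 27; EF_Task 5 = 27+14 = 41
Expected project duration μ = 41 days. Critical path: Task 1 → Task 4 → Task 5.

Variance along critical path = 2.778 + 4.000 + 1.000 = 7.778; σ = √7.778 = 2.789 days.
Z = (35 − 41) / 2.789 = -2.151
P(T ≤ 35) = Φ(-2.151) ≈ 0.016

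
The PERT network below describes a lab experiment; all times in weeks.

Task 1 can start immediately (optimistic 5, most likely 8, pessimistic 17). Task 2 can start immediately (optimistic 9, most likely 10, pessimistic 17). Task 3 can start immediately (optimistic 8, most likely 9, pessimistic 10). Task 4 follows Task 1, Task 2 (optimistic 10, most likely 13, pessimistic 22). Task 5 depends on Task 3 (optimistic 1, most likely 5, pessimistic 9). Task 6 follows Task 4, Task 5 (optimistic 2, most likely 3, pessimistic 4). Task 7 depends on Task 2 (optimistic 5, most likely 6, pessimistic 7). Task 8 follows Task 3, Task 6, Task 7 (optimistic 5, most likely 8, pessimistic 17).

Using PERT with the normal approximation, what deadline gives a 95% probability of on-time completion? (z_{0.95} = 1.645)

te_Task 1 = (5 + 4·8 + 17)/6 = 54/6 = 9; σ²_Task 1 = ((17−5)/6)² = 4.000
te_Task 2 = (9 + 4·10 + 17)/6 = 66/6 = 11; σ²_Task 2 = ((17−9)/6)² = 1.778
te_Task 3 = (8 + 4·9 + 10)/6 = 54/6 = 9; σ²_Task 3 = ((10−8)/6)² = 0.111
te_Task 4 = (10 + 4·13 + 22)/6 = 84/6 = 14; σ²_Task 4 = ((22−10)/6)² = 4.000
te_Task 5 = (1 + 4·5 + 9)/6 = 30/6 = 5; σ²_Task 5 = ((9−1)/6)² = 1.778
te_Task 6 = (2 + 4·3 + 4)/6 = 18/6 = 3; σ²_Task 6 = ((4−2)/6)² = 0.111
te_Task 7 = (5 + 4·6 + 7)/6 = 36/6 = 6; σ²_Task 7 = ((7−5)/6)² = 0.111
te_Task 8 = (5 + 4·8 + 17)/6 = 54/6 = 9; σ²_Task 8 = ((17−5)/6)² = 4.000

Forward pass:
ES_Task 1 = 0; EF_Task 1 = 9
ES_Task 2 = 0; EF_Task 2 = 11
ES_Task 3 = 0; EF_Task 3 = 9
ES_Task 4 = max(EF_Task 1=9, EF_Task 2=11) = 11; EF_Task 4 = 11+14 = 25
ES_Task 5 = 9; EF_Task 5 = 9+5 = 14
ES_Task 6 = max(EF_Task 4=25, EF_Task 5=14) = 25; EF_Task 6 = 25+3 = 28
ES_Task 7 = 11; EF_Task 7 = 11+6 = 17
ES_Task 8 = max(EF_Task 3=9, EF_Task 6=28, EF_Task 7=17) = 28; EF_Task 8 = 28+9 = 37
Expected project duration μ = 37 weeks. Critical path: Task 2 → Task 4 → Task 6 → Task 8.

Variance along critical path = 1.778 + 4.000 + 0.111 + 4.000 = 9.889; σ = 3.145 weeks.
D = μ + z·σ = 37 + 1.645·3.145 = 42.2 weeks

42.2 weeks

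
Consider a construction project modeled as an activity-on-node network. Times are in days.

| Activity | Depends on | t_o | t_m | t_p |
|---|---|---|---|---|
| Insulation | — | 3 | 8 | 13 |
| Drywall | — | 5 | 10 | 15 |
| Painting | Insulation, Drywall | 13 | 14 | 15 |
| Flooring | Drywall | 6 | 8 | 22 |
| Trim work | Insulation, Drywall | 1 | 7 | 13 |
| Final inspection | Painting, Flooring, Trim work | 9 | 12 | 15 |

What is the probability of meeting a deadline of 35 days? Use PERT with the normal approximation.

te_Insulation = (3 + 4·8 + 13)/6 = 48/6 = 8; σ²_Insulation = ((13−3)/6)² = 2.778
te_Drywall = (5 + 4·10 + 15)/6 = 60/6 = 10; σ²_Drywall = ((15−5)/6)² = 2.778
te_Painting = (13 + 4·14 + 15)/6 = 84/6 = 14; σ²_Painting = ((15−13)/6)² = 0.111
te_Flooring = (6 + 4·8 + 22)/6 = 60/6 = 10; σ²_Flooring = ((22−6)/6)² = 7.111
te_Trim work = (1 + 4·7 + 13)/6 = 42/6 = 7; σ²_Trim work = ((13−1)/6)² = 4.000
te_Final inspection = (9 + 4·12 + 15)/6 = 72/6 = 12; σ²_Final inspection = ((15−9)/6)² = 1.000

Forward pass:
ES_Insulation = 0; EF_Insulation = 8
ES_Drywall = 0; EF_Drywall = 10
ES_Painting = max(EF_Insulation=8, EF_Drywall=10) = 10; EF_Painting = 10+14 = 24
ES_Flooring = 10; EF_Flooring = 10+10 = 20
ES_Trim work = max(EF_Insulation=8, EF_Drywall=10) = 10; EF_Trim work = 10+7 = 17
ES_Final inspection = max(EF_Painting=24, EF_Flooring=20, EF_Trim work=17) = 24; EF_Final inspection = 24+12 = 36
Expected project duration μ = 36 days. Critical path: Drywall → Painting → Final inspection.

Variance along critical path = 2.778 + 0.111 + 1.000 = 3.889; σ = √3.889 = 1.972 days.
Z = (35 − 36) / 1.972 = -0.507
P(T ≤ 35) = Φ(-0.507) ≈ 0.306

0.306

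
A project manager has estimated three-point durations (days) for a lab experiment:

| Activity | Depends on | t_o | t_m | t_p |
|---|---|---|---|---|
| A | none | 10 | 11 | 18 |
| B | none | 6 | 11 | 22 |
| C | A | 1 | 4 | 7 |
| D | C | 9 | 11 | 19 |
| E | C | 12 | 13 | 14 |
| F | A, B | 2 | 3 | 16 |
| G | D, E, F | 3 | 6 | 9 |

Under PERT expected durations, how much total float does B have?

12 days

te_A = (10 + 4·11 + 18)/6 = 72/6 = 12
te_B = (6 + 4·11 + 22)/6 = 72/6 = 12
te_C = (1 + 4·4 + 7)/6 = 24/6 = 4
te_D = (9 + 4·11 + 19)/6 = 72/6 = 12
te_E = (12 + 4·13 + 14)/6 = 78/6 = 13
te_F = (2 + 4·3 + 16)/6 = 30/6 = 5
te_G = (3 + 4·6 + 9)/6 = 36/6 = 6

Forward pass:
ES_A = 0; EF_A = 12
ES_B = 0; EF_B = 12
ES_C = 12; EF_C = 12+4 = 16
ES_D = 16; EF_D = 16+12 = 28
ES_E = 16; EF_E = 16+13 = 29
ES_F = max(EF_A=12, EF_B=12) = 12; EF_F = 12+5 = 17
ES_G = max(EF_D=28, EF_E=29, EF_F=17) = 29; EF_G = 29+6 = 35
Expected project duration μ = 35 days. Critical path: A → C → E → G.

Backward pass:
LF_G = 35; LS_G = 35−6 = 29
LF_F = LS_G = 29; LS_F = 29−5 = 24
LF_E = LS_G = 29; LS_E = 29−13 = 16
LF_D = LS_G = 29; LS_D = 29−12 = 17
LF_C = min(LS_D=17, LS_E=16) = 16; LS_C = 16−4 = 12
LF_B = LS_F = 24; LS_B = 24−12 = 12
LF_A = min(LS_C=12, LS_F=24) = 12; LS_A = 12−12 = 0
Slack_B = LS_B − ES_B = 12 − 0 = 12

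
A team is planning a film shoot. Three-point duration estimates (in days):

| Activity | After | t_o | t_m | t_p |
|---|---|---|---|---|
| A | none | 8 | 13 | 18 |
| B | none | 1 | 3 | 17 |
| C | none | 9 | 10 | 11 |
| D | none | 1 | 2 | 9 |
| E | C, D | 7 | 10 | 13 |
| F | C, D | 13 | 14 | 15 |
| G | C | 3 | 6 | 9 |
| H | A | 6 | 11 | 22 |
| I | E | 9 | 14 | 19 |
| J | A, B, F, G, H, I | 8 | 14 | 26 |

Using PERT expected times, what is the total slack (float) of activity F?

te_A = (8 + 4·13 + 18)/6 = 78/6 = 13
te_B = (1 + 4·3 + 17)/6 = 30/6 = 5
te_C = (9 + 4·10 + 11)/6 = 60/6 = 10
te_D = (1 + 4·2 + 9)/6 = 18/6 = 3
te_E = (7 + 4·10 + 13)/6 = 60/6 = 10
te_F = (13 + 4·14 + 15)/6 = 84/6 = 14
te_G = (3 + 4·6 + 9)/6 = 36/6 = 6
te_H = (6 + 4·11 + 22)/6 = 72/6 = 12
te_I = (9 + 4·14 + 19)/6 = 84/6 = 14
te_J = (8 + 4·14 + 26)/6 = 90/6 = 15

Forward pass:
ES_A = 0; EF_A = 13
ES_B = 0; EF_B = 5
ES_C = 0; EF_C = 10
ES_D = 0; EF_D = 3
ES_E = max(EF_C=10, EF_D=3) = 10; EF_E = 10+10 = 20
ES_F = max(EF_C=10, EF_D=3) = 10; EF_F = 10+14 = 24
ES_G = 10; EF_G = 10+6 = 16
ES_H = 13; EF_H = 13+12 = 25
ES_I = 20; EF_I = 20+14 = 34
ES_J = max(EF_A=13, EF_B=5, EF_F=24, EF_G=16, EF_H=25, EF_I=34) = 34; EF_J = 34+15 = 49
Expected project duration μ = 49 days. Critical path: C → E → I → J.

Backward pass:
LF_J = 49; LS_J = 49−15 = 34
LF_I = LS_J = 34; LS_I = 34−14 = 20
LF_H = LS_J = 34; LS_H = 34−12 = 22
LF_G = LS_J = 34; LS_G = 34−6 = 28
LF_F = LS_J = 34; LS_F = 34−14 = 20
LF_E = LS_I = 20; LS_E = 20−10 = 10
LF_D = min(LS_E=10, LS_F=20) = 10; LS_D = 10−3 = 7
LF_C = min(LS_E=10, LS_F=20, LS_G=28) = 10; LS_C = 10−10 = 0
LF_B = LS_J = 34; LS_B = 34−5 = 29
LF_A = min(LS_H=22, LS_J=34) = 22; LS_A = 22−13 = 9
Slack_F = LS_F − ES_F = 20 − 10 = 10

10 days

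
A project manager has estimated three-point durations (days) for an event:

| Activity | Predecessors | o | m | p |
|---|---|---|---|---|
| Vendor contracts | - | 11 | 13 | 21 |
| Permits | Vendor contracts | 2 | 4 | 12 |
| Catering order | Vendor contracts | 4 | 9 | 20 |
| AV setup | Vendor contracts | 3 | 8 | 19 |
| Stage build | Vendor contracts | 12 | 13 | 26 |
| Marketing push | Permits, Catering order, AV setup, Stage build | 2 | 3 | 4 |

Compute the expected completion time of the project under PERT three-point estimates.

te_Vendor contracts = (11 + 4·13 + 21)/6 = 84/6 = 14
te_Permits = (2 + 4·4 + 12)/6 = 30/6 = 5
te_Catering order = (4 + 4·9 + 20)/6 = 60/6 = 10
te_AV setup = (3 + 4·8 + 19)/6 = 54/6 = 9
te_Stage build = (12 + 4·13 + 26)/6 = 90/6 = 15
te_Marketing push = (2 + 4·3 + 4)/6 = 18/6 = 3

Forward pass:
ES_Vendor contracts = 0; EF_Vendor contracts = 14
ES_Permits = 14; EF_Permits = 14+5 = 19
ES_Catering order = 14; EF_Catering order = 14+10 = 24
ES_AV setup = 14; EF_AV setup = 14+9 = 23
ES_Stage build = 14; EF_Stage build = 14+15 = 29
ES_Marketing push = max(EF_Permits=19, EF_Catering order=24, EF_AV setup=23, EF_Stage build=29) = 29; EF_Marketing push = 29+3 = 32
Expected project duration μ = 32 days. Critical path: Vendor contracts → Stage build → Marketing push.

32 days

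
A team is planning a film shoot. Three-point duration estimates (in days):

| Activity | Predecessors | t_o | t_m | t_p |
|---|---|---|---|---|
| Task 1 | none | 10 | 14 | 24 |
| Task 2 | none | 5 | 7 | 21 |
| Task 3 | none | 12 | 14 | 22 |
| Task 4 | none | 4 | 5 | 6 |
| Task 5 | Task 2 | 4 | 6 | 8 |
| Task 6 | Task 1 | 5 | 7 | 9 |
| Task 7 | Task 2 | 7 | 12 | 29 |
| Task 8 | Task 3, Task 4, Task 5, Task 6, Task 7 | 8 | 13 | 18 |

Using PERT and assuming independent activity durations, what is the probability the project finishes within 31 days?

te_Task 1 = (10 + 4·14 + 24)/6 = 90/6 = 15; σ²_Task 1 = ((24−10)/6)² = 5.444
te_Task 2 = (5 + 4·7 + 21)/6 = 54/6 = 9; σ²_Task 2 = ((21−5)/6)² = 7.111
te_Task 3 = (12 + 4·14 + 22)/6 = 90/6 = 15; σ²_Task 3 = ((22−12)/6)² = 2.778
te_Task 4 = (4 + 4·5 + 6)/6 = 30/6 = 5; σ²_Task 4 = ((6−4)/6)² = 0.111
te_Task 5 = (4 + 4·6 + 8)/6 = 36/6 = 6; σ²_Task 5 = ((8−4)/6)² = 0.444
te_Task 6 = (5 + 4·7 + 9)/6 = 42/6 = 7; σ²_Task 6 = ((9−5)/6)² = 0.444
te_Task 7 = (7 + 4·12 + 29)/6 = 84/6 = 14; σ²_Task 7 = ((29−7)/6)² = 13.444
te_Task 8 = (8 + 4·13 + 18)/6 = 78/6 = 13; σ²_Task 8 = ((18−8)/6)² = 2.778

Forward pass:
ES_Task 1 = 0; EF_Task 1 = 15
ES_Task 2 = 0; EF_Task 2 = 9
ES_Task 3 = 0; EF_Task 3 = 15
ES_Task 4 = 0; EF_Task 4 = 5
ES_Task 5 = 9; EF_Task 5 = 9+6 = 15
ES_Task 6 = 15; EF_Task 6 = 15+7 = 22
ES_Task 7 = 9; EF_Task 7 = 9+14 = 23
ES_Task 8 = max(EF_Task 3=15, EF_Task 4=5, EF_Task 5=15, EF_Task 6=22, EF_Task 7=23) = 23; EF_Task 8 = 23+13 = 36
Expected project duration μ = 36 days. Critical path: Task 2 → Task 7 → Task 8.

Variance along critical path = 7.111 + 13.444 + 2.778 = 23.333; σ = √23.333 = 4.830 days.
Z = (31 − 36) / 4.830 = -1.035
P(T ≤ 31) = Φ(-1.035) ≈ 0.150

0.150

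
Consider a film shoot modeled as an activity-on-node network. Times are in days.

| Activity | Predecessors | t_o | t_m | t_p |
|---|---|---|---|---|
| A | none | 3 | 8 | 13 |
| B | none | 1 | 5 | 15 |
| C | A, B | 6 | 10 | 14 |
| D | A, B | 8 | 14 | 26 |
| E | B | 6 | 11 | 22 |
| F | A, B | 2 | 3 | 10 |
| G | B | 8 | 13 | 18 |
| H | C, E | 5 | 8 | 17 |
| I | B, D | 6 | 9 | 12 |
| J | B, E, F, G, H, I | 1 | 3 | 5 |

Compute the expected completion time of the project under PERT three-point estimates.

35 days

te_A = (3 + 4·8 + 13)/6 = 48/6 = 8
te_B = (1 + 4·5 + 15)/6 = 36/6 = 6
te_C = (6 + 4·10 + 14)/6 = 60/6 = 10
te_D = (8 + 4·14 + 26)/6 = 90/6 = 15
te_E = (6 + 4·11 + 22)/6 = 72/6 = 12
te_F = (2 + 4·3 + 10)/6 = 24/6 = 4
te_G = (8 + 4·13 + 18)/6 = 78/6 = 13
te_H = (5 + 4·8 + 17)/6 = 54/6 = 9
te_I = (6 + 4·9 + 12)/6 = 54/6 = 9
te_J = (1 + 4·3 + 5)/6 = 18/6 = 3

Forward pass:
ES_A = 0; EF_A = 8
ES_B = 0; EF_B = 6
ES_C = max(EF_A=8, EF_B=6) = 8; EF_C = 8+10 = 18
ES_D = max(EF_A=8, EF_B=6) = 8; EF_D = 8+15 = 23
ES_E = 6; EF_E = 6+12 = 18
ES_F = max(EF_A=8, EF_B=6) = 8; EF_F = 8+4 = 12
ES_G = 6; EF_G = 6+13 = 19
ES_H = max(EF_C=18, EF_E=18) = 18; EF_H = 18+9 = 27
ES_I = max(EF_B=6, EF_D=23) = 23; EF_I = 23+9 = 32
ES_J = max(EF_B=6, EF_E=18, EF_F=12, EF_G=19, EF_H=27, EF_I=32) = 32; EF_J = 32+3 = 35
Expected project duration μ = 35 days. Critical path: A → D → I → J.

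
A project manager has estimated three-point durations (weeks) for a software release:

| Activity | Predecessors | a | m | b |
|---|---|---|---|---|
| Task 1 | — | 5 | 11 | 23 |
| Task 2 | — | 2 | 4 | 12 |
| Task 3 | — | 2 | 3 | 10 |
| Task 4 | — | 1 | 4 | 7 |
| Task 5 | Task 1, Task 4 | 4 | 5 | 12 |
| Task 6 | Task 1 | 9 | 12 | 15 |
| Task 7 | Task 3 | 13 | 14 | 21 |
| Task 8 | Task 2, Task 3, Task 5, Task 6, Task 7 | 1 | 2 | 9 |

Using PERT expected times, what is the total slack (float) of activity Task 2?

te_Task 1 = (5 + 4·11 + 23)/6 = 72/6 = 12
te_Task 2 = (2 + 4·4 + 12)/6 = 30/6 = 5
te_Task 3 = (2 + 4·3 + 10)/6 = 24/6 = 4
te_Task 4 = (1 + 4·4 + 7)/6 = 24/6 = 4
te_Task 5 = (4 + 4·5 + 12)/6 = 36/6 = 6
te_Task 6 = (9 + 4·12 + 15)/6 = 72/6 = 12
te_Task 7 = (13 + 4·14 + 21)/6 = 90/6 = 15
te_Task 8 = (1 + 4·2 + 9)/6 = 18/6 = 3

Forward pass:
ES_Task 1 = 0; EF_Task 1 = 12
ES_Task 2 = 0; EF_Task 2 = 5
ES_Task 3 = 0; EF_Task 3 = 4
ES_Task 4 = 0; EF_Task 4 = 4
ES_Task 5 = max(EF_Task 1=12, EF_Task 4=4) = 12; EF_Task 5 = 12+6 = 18
ES_Task 6 = 12; EF_Task 6 = 12+12 = 24
ES_Task 7 = 4; EF_Task 7 = 4+15 = 19
ES_Task 8 = max(EF_Task 2=5, EF_Task 3=4, EF_Task 5=18, EF_Task 6=24, EF_Task 7=19) = 24; EF_Task 8 = 24+3 = 27
Expected project duration μ = 27 weeks. Critical path: Task 1 → Task 6 → Task 8.

Backward pass:
LF_Task 8 = 27; LS_Task 8 = 27−3 = 24
LF_Task 7 = LS_Task 8 = 24; LS_Task 7 = 24−15 = 9
LF_Task 6 = LS_Task 8 = 24; LS_Task 6 = 24−12 = 12
LF_Task 5 = LS_Task 8 = 24; LS_Task 5 = 24−6 = 18
LF_Task 4 = LS_Task 5 = 18; LS_Task 4 = 18−4 = 14
LF_Task 3 = min(LS_Task 7=9, LS_Task 8=24) = 9; LS_Task 3 = 9−4 = 5
LF_Task 2 = LS_Task 8 = 24; LS_Task 2 = 24−5 = 19
LF_Task 1 = min(LS_Task 5=18, LS_Task 6=12) = 12; LS_Task 1 = 12−12 = 0
Slack_Task 2 = LS_Task 2 − ES_Task 2 = 19 − 0 = 19

19 weeks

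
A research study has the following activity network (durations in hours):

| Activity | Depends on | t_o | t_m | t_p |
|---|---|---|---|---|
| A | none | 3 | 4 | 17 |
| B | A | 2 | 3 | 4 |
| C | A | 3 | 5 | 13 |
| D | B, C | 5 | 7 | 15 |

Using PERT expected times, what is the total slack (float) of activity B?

te_A = (3 + 4·4 + 17)/6 = 36/6 = 6
te_B = (2 + 4·3 + 4)/6 = 18/6 = 3
te_C = (3 + 4·5 + 13)/6 = 36/6 = 6
te_D = (5 + 4·7 + 15)/6 = 48/6 = 8

Forward pass:
ES_A = 0; EF_A = 6
ES_B = 6; EF_B = 6+3 = 9
ES_C = 6; EF_C = 6+6 = 12
ES_D = max(EF_B=9, EF_C=12) = 12; EF_D = 12+8 = 20
Expected project duration μ = 20 hours. Critical path: A → C → D.

Backward pass:
LF_D = 20; LS_D = 20−8 = 12
LF_C = LS_D = 12; LS_C = 12−6 = 6
LF_B = LS_D = 12; LS_B = 12−3 = 9
LF_A = min(LS_B=9, LS_C=6) = 6; LS_A = 6−6 = 0
Slack_B = LS_B − ES_B = 9 − 6 = 3

3 hours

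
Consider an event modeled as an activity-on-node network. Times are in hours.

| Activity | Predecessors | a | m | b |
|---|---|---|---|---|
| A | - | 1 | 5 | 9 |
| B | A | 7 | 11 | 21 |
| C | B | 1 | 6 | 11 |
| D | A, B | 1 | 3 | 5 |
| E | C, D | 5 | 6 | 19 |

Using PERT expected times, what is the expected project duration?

te_A = (1 + 4·5 + 9)/6 = 30/6 = 5
te_B = (7 + 4·11 + 21)/6 = 72/6 = 12
te_C = (1 + 4·6 + 11)/6 = 36/6 = 6
te_D = (1 + 4·3 + 5)/6 = 18/6 = 3
te_E = (5 + 4·6 + 19)/6 = 48/6 = 8

Forward pass:
ES_A = 0; EF_A = 5
ES_B = 5; EF_B = 5+12 = 17
ES_C = 17; EF_C = 17+6 = 23
ES_D = max(EF_A=5, EF_B=17) = 17; EF_D = 17+3 = 20
ES_E = max(EF_C=23, EF_D=20) = 23; EF_E = 23+8 = 31
Expected project duration μ = 31 hours. Critical path: A → B → C → E.

31 hours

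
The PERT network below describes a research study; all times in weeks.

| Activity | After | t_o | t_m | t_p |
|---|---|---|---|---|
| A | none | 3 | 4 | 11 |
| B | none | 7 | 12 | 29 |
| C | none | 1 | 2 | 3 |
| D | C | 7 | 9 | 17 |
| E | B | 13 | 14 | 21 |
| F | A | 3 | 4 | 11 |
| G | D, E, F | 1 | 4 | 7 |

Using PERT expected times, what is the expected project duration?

33 weeks

te_A = (3 + 4·4 + 11)/6 = 30/6 = 5
te_B = (7 + 4·12 + 29)/6 = 84/6 = 14
te_C = (1 + 4·2 + 3)/6 = 12/6 = 2
te_D = (7 + 4·9 + 17)/6 = 60/6 = 10
te_E = (13 + 4·14 + 21)/6 = 90/6 = 15
te_F = (3 + 4·4 + 11)/6 = 30/6 = 5
te_G = (1 + 4·4 + 7)/6 = 24/6 = 4

Forward pass:
ES_A = 0; EF_A = 5
ES_B = 0; EF_B = 14
ES_C = 0; EF_C = 2
ES_D = 2; EF_D = 2+10 = 12
ES_E = 14; EF_E = 14+15 = 29
ES_F = 5; EF_F = 5+5 = 10
ES_G = max(EF_D=12, EF_E=29, EF_F=10) = 29; EF_G = 29+4 = 33
Expected project duration μ = 33 weeks. Critical path: B → E → G.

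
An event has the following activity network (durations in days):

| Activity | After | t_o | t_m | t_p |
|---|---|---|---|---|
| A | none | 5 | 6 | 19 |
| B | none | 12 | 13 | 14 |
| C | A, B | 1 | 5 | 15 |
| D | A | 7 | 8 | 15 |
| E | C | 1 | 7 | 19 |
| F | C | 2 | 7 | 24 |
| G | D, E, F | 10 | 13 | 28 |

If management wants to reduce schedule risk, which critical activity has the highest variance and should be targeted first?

te_A = (5 + 4·6 + 19)/6 = 48/6 = 8; σ²_A = ((19−5)/6)² = 5.444
te_B = (12 + 4·13 + 14)/6 = 78/6 = 13; σ²_B = ((14−12)/6)² = 0.111
te_C = (1 + 4·5 + 15)/6 = 36/6 = 6; σ²_C = ((15−1)/6)² = 5.444
te_D = (7 + 4·8 + 15)/6 = 54/6 = 9; σ²_D = ((15−7)/6)² = 1.778
te_E = (1 + 4·7 + 19)/6 = 48/6 = 8; σ²_E = ((19−1)/6)² = 9.000
te_F = (2 + 4·7 + 24)/6 = 54/6 = 9; σ²_F = ((24−2)/6)² = 13.444
te_G = (10 + 4·13 + 28)/6 = 90/6 = 15; σ²_G = ((28−10)/6)² = 9.000

Forward pass:
ES_A = 0; EF_A = 8
ES_B = 0; EF_B = 13
ES_C = max(EF_A=8, EF_B=13) = 13; EF_C = 13+6 = 19
ES_D = 8; EF_D = 8+9 = 17
ES_E = 19; EF_E = 19+8 = 27
ES_F = 19; EF_F = 19+9 = 28
ES_G = max(EF_D=17, EF_E=27, EF_F=28) = 28; EF_G = 28+15 = 43
Expected project duration μ = 43 days. Critical path: B → C → F → G.

Variances on critical path: σ²_B=0.111, σ²_C=5.444, σ²_F=13.444, σ²_G=9.000.
Largest is σ²_F = 13.444.

F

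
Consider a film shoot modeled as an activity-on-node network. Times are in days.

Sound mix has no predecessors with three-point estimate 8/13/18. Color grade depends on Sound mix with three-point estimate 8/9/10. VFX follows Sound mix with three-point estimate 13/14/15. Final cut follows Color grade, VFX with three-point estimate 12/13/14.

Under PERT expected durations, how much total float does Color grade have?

te_Sound mix = (8 + 4·13 + 18)/6 = 78/6 = 13
te_Color grade = (8 + 4·9 + 10)/6 = 54/6 = 9
te_VFX = (13 + 4·14 + 15)/6 = 84/6 = 14
te_Final cut = (12 + 4·13 + 14)/6 = 78/6 = 13

Forward pass:
ES_Sound mix = 0; EF_Sound mix = 13
ES_Color grade = 13; EF_Color grade = 13+9 = 22
ES_VFX = 13; EF_VFX = 13+14 = 27
ES_Final cut = max(EF_Color grade=22, EF_VFX=27) = 27; EF_Final cut = 27+13 = 40
Expected project duration μ = 40 days. Critical path: Sound mix → VFX → Final cut.

Backward pass:
LF_Final cut = 40; LS_Final cut = 40−13 = 27
LF_VFX = LS_Final cut = 27; LS_VFX = 27−14 = 13
LF_Color grade = LS_Final cut = 27; LS_Color grade = 27−9 = 18
LF_Sound mix = min(LS_Color grade=18, LS_VFX=13) = 13; LS_Sound mix = 13−13 = 0
Slack_Color grade = LS_Color grade − ES_Color grade = 18 − 13 = 5

5 days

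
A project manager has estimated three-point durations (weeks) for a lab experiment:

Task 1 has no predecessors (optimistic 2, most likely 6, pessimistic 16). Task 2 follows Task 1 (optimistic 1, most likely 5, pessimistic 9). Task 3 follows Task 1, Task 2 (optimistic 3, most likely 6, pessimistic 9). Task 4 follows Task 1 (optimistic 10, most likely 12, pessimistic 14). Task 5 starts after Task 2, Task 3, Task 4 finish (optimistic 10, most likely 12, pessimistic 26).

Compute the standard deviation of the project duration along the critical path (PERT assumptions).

te_Task 1 = (2 + 4·6 + 16)/6 = 42/6 = 7; σ²_Task 1 = ((16−2)/6)² = 5.444
te_Task 2 = (1 + 4·5 + 9)/6 = 30/6 = 5; σ²_Task 2 = ((9−1)/6)² = 1.778
te_Task 3 = (3 + 4·6 + 9)/6 = 36/6 = 6; σ²_Task 3 = ((9−3)/6)² = 1.000
te_Task 4 = (10 + 4·12 + 14)/6 = 72/6 = 12; σ²_Task 4 = ((14−10)/6)² = 0.444
te_Task 5 = (10 + 4·12 + 26)/6 = 84/6 = 14; σ²_Task 5 = ((26−10)/6)² = 7.111

Forward pass:
ES_Task 1 = 0; EF_Task 1 = 7
ES_Task 2 = 7; EF_Task 2 = 7+5 = 12
ES_Task 3 = max(EF_Task 1=7, EF_Task 2=12) = 12; EF_Task 3 = 12+6 = 18
ES_Task 4 = 7; EF_Task 4 = 7+12 = 19
ES_Task 5 = max(EF_Task 2=12, EF_Task 3=18, EF_Task 4=19) = 19; EF_Task 5 = 19+14 = 33
Expected project duration μ = 33 weeks. Critical path: Task 1 → Task 4 → Task 5.

Variance along critical path = 5.444 + 0.444 + 7.111 = 13.000
σ = √13.000 = 3.606 weeks

3.61 weeks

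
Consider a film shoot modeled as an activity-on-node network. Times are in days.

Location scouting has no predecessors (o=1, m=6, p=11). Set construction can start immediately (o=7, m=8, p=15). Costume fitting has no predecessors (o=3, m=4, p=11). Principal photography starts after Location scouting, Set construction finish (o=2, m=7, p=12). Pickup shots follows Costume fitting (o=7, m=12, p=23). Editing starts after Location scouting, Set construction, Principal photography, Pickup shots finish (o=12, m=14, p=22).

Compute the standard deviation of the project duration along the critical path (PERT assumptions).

te_Location scouting = (1 + 4·6 + 11)/6 = 36/6 = 6; σ²_Location scouting = ((11−1)/6)² = 2.778
te_Set construction = (7 + 4·8 + 15)/6 = 54/6 = 9; σ²_Set construction = ((15−7)/6)² = 1.778
te_Costume fitting = (3 + 4·4 + 11)/6 = 30/6 = 5; σ²_Costume fitting = ((11−3)/6)² = 1.778
te_Principal photography = (2 + 4·7 + 12)/6 = 42/6 = 7; σ²_Principal photography = ((12−2)/6)² = 2.778
te_Pickup shots = (7 + 4·12 + 23)/6 = 78/6 = 13; σ²_Pickup shots = ((23−7)/6)² = 7.111
te_Editing = (12 + 4·14 + 22)/6 = 90/6 = 15; σ²_Editing = ((22−12)/6)² = 2.778

Forward pass:
ES_Location scouting = 0; EF_Location scouting = 6
ES_Set construction = 0; EF_Set construction = 9
ES_Costume fitting = 0; EF_Costume fitting = 5
ES_Principal photography = max(EF_Location scouting=6, EF_Set construction=9) = 9; EF_Principal photography = 9+7 = 16
ES_Pickup shots = 5; EF_Pickup shots = 5+13 = 18
ES_Editing = max(EF_Location scouting=6, EF_Set construction=9, EF_Principal photography=16, EF_Pickup shots=18) = 18; EF_Editing = 18+15 = 33
Expected project duration μ = 33 days. Critical path: Costume fitting → Pickup shots → Editing.

Variance along critical path = 1.778 + 7.111 + 2.778 = 11.667
σ = √11.667 = 3.416 days

3.42 days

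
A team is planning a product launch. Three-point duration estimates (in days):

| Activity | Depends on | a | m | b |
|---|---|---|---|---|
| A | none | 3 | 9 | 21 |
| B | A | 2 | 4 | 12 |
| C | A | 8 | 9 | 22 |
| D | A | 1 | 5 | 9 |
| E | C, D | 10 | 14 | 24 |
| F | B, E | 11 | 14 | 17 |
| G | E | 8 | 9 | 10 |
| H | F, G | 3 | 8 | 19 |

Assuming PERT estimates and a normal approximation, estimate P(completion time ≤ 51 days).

0.065

te_A = (3 + 4·9 + 21)/6 = 60/6 = 10; σ²_A = ((21−3)/6)² = 9.000
te_B = (2 + 4·4 + 12)/6 = 30/6 = 5; σ²_B = ((12−2)/6)² = 2.778
te_C = (8 + 4·9 + 22)/6 = 66/6 = 11; σ²_C = ((22−8)/6)² = 5.444
te_D = (1 + 4·5 + 9)/6 = 30/6 = 5; σ²_D = ((9−1)/6)² = 1.778
te_E = (10 + 4·14 + 24)/6 = 90/6 = 15; σ²_E = ((24−10)/6)² = 5.444
te_F = (11 + 4·14 + 17)/6 = 84/6 = 14; σ²_F = ((17−11)/6)² = 1.000
te_G = (8 + 4·9 + 10)/6 = 54/6 = 9; σ²_G = ((10−8)/6)² = 0.111
te_H = (3 + 4·8 + 19)/6 = 54/6 = 9; σ²_H = ((19−3)/6)² = 7.111

Forward pass:
ES_A = 0; EF_A = 10
ES_B = 10; EF_B = 10+5 = 15
ES_C = 10; EF_C = 10+11 = 21
ES_D = 10; EF_D = 10+5 = 15
ES_E = max(EF_C=21, EF_D=15) = 21; EF_E = 21+15 = 36
ES_F = max(EF_B=15, EF_E=36) = 36; EF_F = 36+14 = 50
ES_G = 36; EF_G = 36+9 = 45
ES_H = max(EF_F=50, EF_G=45) = 50; EF_H = 50+9 = 59
Expected project duration μ = 59 days. Critical path: A → C → E → F → H.

Variance along critical path = 9.000 + 5.444 + 5.444 + 1.000 + 7.111 = 28.000; σ = √28.000 = 5.292 days.
Z = (51 − 59) / 5.292 = -1.512
P(T ≤ 51) = Φ(-1.512) ≈ 0.065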